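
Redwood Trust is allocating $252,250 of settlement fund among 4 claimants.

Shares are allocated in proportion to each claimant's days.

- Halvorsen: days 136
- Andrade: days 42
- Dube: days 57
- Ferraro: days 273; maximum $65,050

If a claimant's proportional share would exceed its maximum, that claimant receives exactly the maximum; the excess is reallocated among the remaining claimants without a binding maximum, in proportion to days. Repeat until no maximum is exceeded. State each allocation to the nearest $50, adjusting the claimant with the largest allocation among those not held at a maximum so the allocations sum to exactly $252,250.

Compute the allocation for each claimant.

Halvorsen: $108,350; Andrade: $33,450; Dube: $45,400; Ferraro: $65,050

Total days = 508.
Proportional shares (ignoring caps): Halvorsen 67,531.50; Andrade 20,855.31; Dube 28,303.64; Ferraro 135,559.55.
Held at cap: Ferraro ($65,050); residual $187,200 reallocated over remaining days 235.
Remaining shares: Halvorsen 108,337.02 → $108,350; Andrade 33,457.02 → $33,450; Dube 45,405.96 → $45,400.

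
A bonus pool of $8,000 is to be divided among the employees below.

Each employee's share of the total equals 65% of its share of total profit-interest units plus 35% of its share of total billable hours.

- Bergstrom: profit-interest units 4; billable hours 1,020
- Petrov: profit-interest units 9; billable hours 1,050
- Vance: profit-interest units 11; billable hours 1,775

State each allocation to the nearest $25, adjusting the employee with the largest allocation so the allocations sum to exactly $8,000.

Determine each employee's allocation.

Bergstrom: $1,600 · Petrov: $2,725 · Vance: $3,675

Totals — profit-interest units 24, billable hours 3,845.
Composite weights (65% profit-interest units + 35% billable hours): Bergstrom 0.2012; Petrov 0.3393; Vance 0.4595.
Unrounded shares: Bergstrom 1,609.45; Petrov 2,714.63; Vance 3,675.92.
After rounding ($25): Bergstrom $1,600; Petrov $2,725; Vance $3,675. Sum = $8,000.
Rounded total matches; no reconciliation needed.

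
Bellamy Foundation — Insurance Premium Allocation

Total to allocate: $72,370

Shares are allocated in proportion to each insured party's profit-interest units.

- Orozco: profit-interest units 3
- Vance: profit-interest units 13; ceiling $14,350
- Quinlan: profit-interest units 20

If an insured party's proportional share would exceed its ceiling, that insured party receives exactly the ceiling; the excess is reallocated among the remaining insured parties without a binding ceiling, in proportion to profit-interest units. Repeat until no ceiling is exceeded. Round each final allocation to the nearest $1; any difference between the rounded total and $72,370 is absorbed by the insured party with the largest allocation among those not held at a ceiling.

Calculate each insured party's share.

Orozco: $7,568 · Vance: $14,350 · Quinlan: $50,452

Combined profit-interest units = 36.
Proportional shares (ignoring caps): Orozco 6,030.83; Vance 26,133.61; Quinlan 40,205.56.
Held at cap: Vance ($14,350); residual $58,020 reallocated over remaining profit-interest units 23.
Remaining shares: Orozco 7,567.83 → $7,568; Quinlan 50,452.17 → $50,452.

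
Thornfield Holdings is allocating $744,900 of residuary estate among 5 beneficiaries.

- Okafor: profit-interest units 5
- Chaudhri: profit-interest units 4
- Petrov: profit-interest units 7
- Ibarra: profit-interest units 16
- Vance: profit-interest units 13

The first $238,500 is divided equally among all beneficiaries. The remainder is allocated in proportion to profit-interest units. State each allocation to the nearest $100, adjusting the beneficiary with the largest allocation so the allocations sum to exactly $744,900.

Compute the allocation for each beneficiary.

Okafor: $104,000; Chaudhri: $92,700; Petrov: $126,500; Ibarra: $227,700; Vance: $194,000

Equal tier: $238,500 ÷ 5 = $47,700 apiece.
Remainder $506,400 by profit-interest units (total 45): Okafor 56,266.67 → $56,300; Chaudhri 45,013.33 → $45,000; Petrov 78,773.33 → $78,800; Ibarra 180,053.33 → $180,100; Vance 146,293.33 → $146,300.
Rounding difference −$100 on remainder applied to Ibarra.
Totals: Okafor $47,700 + $56,300 = $104,000; Chaudhri $47,700 + $45,000 = $92,700; Petrov $47,700 + $78,800 = $126,500; Ibarra $47,700 + $180,000 = $227,700; Vance $47,700 + $146,300 = $194,000.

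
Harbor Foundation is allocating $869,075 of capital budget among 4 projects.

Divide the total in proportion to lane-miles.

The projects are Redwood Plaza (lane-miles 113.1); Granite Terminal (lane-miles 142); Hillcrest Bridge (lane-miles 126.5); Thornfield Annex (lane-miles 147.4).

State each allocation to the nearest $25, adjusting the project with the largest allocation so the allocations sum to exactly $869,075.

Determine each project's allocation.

Lane-miles total: 529.
Unrounded shares: Redwood Plaza 113.1/529 × $869,075 = 185,807.91; Granite Terminal 142/529 × $869,075 = 233,286.67; Hillcrest Bridge 126.5/529 × $869,075 = 207,822.28; Thornfield Annex 147.4/529 × $869,075 = 242,158.14.
Rounded to nearest $25: Redwood Plaza $185,800; Granite Terminal $233,275; Hillcrest Bridge $207,825; Thornfield Annex $242,150. Sum = $869,050.
Difference $869,075 − $869,050 = +$25 applied to largest allocation (Thornfield Annex): Thornfield Annex becomes $242,175.

Redwood Plaza: $185,800 · Granite Terminal: $233,275 · Hillcrest Bridge: $207,825 · Thornfield Annex: $242,175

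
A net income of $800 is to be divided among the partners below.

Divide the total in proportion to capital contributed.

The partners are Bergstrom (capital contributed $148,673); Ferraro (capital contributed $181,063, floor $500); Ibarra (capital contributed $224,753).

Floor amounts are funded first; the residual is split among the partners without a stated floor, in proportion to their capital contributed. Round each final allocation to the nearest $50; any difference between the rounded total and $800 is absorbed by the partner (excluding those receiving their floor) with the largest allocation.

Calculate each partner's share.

Bergstrom: $100 · Ferraro: $500 · Ibarra: $200

Fund the minimums — Ferraro $500. Residual $300.
Residual split over remaining capital contributed 373,426: Bergstrom 119.44 → $100; Ibarra 180.56 → $200.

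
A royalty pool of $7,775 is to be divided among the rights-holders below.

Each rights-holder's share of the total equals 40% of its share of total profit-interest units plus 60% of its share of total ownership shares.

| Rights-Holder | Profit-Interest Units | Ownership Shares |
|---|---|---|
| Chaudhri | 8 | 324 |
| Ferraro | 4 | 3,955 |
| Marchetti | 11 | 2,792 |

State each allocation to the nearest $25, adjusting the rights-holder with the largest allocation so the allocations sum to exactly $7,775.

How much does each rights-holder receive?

Profit-interest units total 23; ownership shares total 7,071.
Composite weights (40% profit-interest units + 60% ownership shares): Chaudhri 0.1666; Ferraro 0.4052; Marchetti 0.4282.
Pro-rata amounts: Chaudhri 1,295.49; Ferraro 3,150.13; Marchetti 3,329.38.
Rounded to nearest $25: Chaudhri $1,300; Ferraro $3,150; Marchetti $3,325. Sum = $7,775.
No rounding difference to absorb.

Chaudhri: $1,300 | Ferraro: $3,150 | Marchetti: $3,325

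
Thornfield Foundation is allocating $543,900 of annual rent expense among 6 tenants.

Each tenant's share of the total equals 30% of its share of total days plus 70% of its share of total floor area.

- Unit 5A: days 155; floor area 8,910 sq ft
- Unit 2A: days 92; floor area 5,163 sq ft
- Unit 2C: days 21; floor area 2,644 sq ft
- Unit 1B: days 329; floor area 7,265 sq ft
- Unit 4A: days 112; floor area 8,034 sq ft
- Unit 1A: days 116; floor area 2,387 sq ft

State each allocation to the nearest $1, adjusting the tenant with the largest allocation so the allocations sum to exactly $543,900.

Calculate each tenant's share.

Days total 825; floor area total 34,403.
Composite weights (30% days + 70% floor area): Unit 5A 0.2377; Unit 2A 0.1385; Unit 2C 0.0614; Unit 1B 0.2675; Unit 4A 0.2042; Unit 1A 0.0908.
Raw shares: Unit 5A 129,261.08; Unit 2A 75,333.65; Unit 2C 33,413.95; Unit 1B 145,470.28; Unit 4A 111,061.97; Unit 1A 49,359.06.
At nearest $1: Unit 5A $129,261; Unit 2A $75,334; Unit 2C $33,414; Unit 1B $145,470; Unit 4A $111,062; Unit 1A $49,359. Sum = $543,900.
Sum already equals the total — no adjustment.

Unit 5A: $129,261 · Unit 2A: $75,334 · Unit 2C: $33,414 · Unit 1B: $145,470 · Unit 4A: $111,062 · Unit 1A: $49,359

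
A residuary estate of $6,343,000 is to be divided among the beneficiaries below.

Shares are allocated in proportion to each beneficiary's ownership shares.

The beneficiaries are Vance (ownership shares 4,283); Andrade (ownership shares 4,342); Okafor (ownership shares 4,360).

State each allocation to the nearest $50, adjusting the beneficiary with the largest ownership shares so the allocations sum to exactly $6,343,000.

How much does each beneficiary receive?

Vance: $2,092,200; Andrade: $2,121,000; Okafor: $2,129,800

Combined ownership shares = 4,283 + 4,342 + 4,360 = 12,985.
Raw shares: Vance 2,092,188.60; Andrade 2,121,009.32; Okafor 2,129,802.08.
After rounding ($50): Vance $2,092,200; Andrade $2,121,000; Okafor $2,129,800. Sum = $6,343,000.
No rounding difference to absorb.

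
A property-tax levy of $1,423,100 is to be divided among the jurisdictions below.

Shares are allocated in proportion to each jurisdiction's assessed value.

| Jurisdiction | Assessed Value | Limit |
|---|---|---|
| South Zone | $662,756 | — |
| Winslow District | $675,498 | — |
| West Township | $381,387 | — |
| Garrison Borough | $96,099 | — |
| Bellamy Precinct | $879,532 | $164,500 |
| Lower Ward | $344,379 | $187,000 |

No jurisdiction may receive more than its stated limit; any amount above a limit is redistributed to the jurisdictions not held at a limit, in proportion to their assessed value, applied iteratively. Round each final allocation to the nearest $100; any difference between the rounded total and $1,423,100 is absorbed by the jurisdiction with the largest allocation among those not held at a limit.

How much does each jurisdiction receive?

South Zone: $391,100 | Winslow District: $398,700 | West Township: $225,100 | Garrison Borough: $56,700 | Bellamy Precinct: $164,500 | Lower Ward: $187,000

Total assessed value = 3,039,651.
Unconstrained shares: South Zone 310,288.27; Winslow District 316,253.81; West Township 178,557.29; Garrison Borough 44,991.51; Bellamy Precinct 411,778.19; Lower Ward 161,230.93.
Held at cap: Bellamy Precinct ($164,500); remaining pool $1,258,600 reallocated over remaining assessed value 2,160,119.
Held at cap: Lower Ward ($187,000); remaining pool $1,071,600 reallocated over remaining assessed value 1,815,740.
Shares after redistribution: South Zone 391,140.43 → $391,100; Winslow District 398,660.41 → $398,700; West Township 225,084.16 → $225,100; Garrison Borough 56,715.00 → $56,700.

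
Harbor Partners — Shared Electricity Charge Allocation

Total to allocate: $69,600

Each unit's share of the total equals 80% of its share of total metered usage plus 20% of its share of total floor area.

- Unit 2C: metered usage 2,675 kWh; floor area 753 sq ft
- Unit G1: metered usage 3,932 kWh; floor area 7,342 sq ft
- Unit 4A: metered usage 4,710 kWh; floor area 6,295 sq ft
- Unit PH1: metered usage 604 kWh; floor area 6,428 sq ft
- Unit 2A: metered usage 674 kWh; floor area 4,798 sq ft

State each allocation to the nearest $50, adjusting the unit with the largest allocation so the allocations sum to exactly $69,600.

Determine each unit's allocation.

Unit 2C: $12,250 · Unit G1: $21,350 · Unit 4A: $24,250 · Unit PH1: $6,150 · Unit 2A: $5,600

Totals — metered usage 12,595, floor area 25,616.
Composite weights (80% metered usage + 20% floor area): Unit 2C 0.1758; Unit G1 0.3071; Unit 4A 0.3483; Unit PH1 0.0886; Unit 2A 0.0803.
Pro-rata amounts: Unit 2C 12,234.83; Unit G1 21,372.31; Unit 4A 24,242.75; Unit PH1 6,163.21; Unit 2A 5,586.90.
At nearest $50: Unit 2C $12,250; Unit G1 $21,350; Unit 4A $24,250; Unit PH1 $6,150; Unit 2A $5,600. Sum = $69,600.
No rounding difference to absorb.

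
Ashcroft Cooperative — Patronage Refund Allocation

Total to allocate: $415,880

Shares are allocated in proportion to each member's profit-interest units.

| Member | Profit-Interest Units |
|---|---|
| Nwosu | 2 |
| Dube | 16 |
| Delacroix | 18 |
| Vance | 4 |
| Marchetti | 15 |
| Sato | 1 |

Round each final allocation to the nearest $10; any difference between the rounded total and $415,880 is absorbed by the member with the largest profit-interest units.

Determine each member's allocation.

Combined profit-interest units = 56.
Unrounded shares: Nwosu 2/56 × $415,880 = 14,852.86; Dube 16/56 × $415,880 = 118,822.86; Delacroix 18/56 × $415,880 = 133,675.71; Vance 4/56 × $415,880 = 29,705.71; Marchetti 15/56 × $415,880 = 111,396.43; Sato 1/56 × $415,880 = 7,426.43.
After rounding ($10): Nwosu $14,850; Dube $118,820; Delacroix $133,680; Vance $29,710; Marchetti $111,400; Sato $7,430. Sum = $415,890.
Difference $415,880 − $415,890 = −$10 applied to largest profit-interest units (Delacroix): Delacroix becomes $133,670.

Nwosu: $14,850; Dube: $118,820; Delacroix: $133,670; Vance: $29,710; Marchetti: $111,400; Sato: $7,430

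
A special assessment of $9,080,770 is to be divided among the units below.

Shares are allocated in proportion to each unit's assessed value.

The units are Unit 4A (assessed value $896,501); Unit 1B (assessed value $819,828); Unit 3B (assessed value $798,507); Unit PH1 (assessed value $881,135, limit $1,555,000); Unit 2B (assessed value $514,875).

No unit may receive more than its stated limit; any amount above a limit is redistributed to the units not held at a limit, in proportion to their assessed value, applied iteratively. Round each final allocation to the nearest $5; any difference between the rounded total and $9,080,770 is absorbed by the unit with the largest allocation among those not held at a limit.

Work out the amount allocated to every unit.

Sum of assessed value: 3,910,846.
Proportional shares (ignoring caps): Unit 4A 2,081,626.17; Unit 1B 1,903,595.67; Unit 3B 1,854,089.48; Unit PH1 2,045,947.16; Unit 2B 1,195,511.52.
Held at cap: Unit PH1 ($1,555,000); balance $7,525,770 reallocated over remaining assessed value 3,029,711.
Shares after redistribution: Unit 4A 2,226,898.98 → $2,226,900; Unit 1B 2,036,444.06 → $2,036,445; Unit 3B 1,983,482.92 → $1,983,485; Unit 2B 1,278,944.04 → $1,278,945.
Rounding difference −$5 applied to Unit 4A → $2,226,895.

Unit 4A: $2,226,895 | Unit 1B: $2,036,445 | Unit 3B: $1,983,485 | Unit PH1: $1,555,000 | Unit 2B: $1,278,945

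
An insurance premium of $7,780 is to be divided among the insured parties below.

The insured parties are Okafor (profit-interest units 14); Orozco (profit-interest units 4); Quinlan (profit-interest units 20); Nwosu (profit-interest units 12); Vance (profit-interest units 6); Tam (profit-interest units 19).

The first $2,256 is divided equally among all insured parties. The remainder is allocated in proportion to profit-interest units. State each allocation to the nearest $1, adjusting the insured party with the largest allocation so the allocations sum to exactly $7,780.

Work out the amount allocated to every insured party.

Okafor: $1,407 | Orozco: $671 | Quinlan: $1,849 | Nwosu: $1,260 | Vance: $818 | Tam: $1,775

$2,256 shared equally gives $376 per insured party.
Remainder $5,524 by profit-interest units (total 75): Okafor 1,031.15 → $1,031; Orozco 294.61 → $295; Quinlan 1,473.07 → $1,473; Nwosu 883.84 → $884; Vance 441.92 → $442; Tam 1,399.41 → $1,399.
Totals: Okafor $376 + $1,031 = $1,407; Orozco $376 + $295 = $671; Quinlan $376 + $1,473 = $1,849; Nwosu $376 + $884 = $1,260; Vance $376 + $442 = $818; Tam $376 + $1,399 = $1,775.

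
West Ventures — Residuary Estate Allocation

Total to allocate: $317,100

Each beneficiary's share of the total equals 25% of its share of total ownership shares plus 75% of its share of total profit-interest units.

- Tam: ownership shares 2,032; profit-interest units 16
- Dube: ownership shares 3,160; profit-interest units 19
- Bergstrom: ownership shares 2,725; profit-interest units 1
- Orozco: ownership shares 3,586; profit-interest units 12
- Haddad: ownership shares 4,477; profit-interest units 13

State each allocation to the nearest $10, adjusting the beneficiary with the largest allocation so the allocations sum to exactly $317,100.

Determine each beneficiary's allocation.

Ownership shares total 15,980; profit-interest units total 61.
Combined weights (25% ownership shares + 75% profit-interest units): Tam 0.2285; Dube 0.2830; Bergstrom 0.0549; Orozco 0.2036; Haddad 0.2299.
Unrounded shares: Tam 72,460.85; Dube 89,753.05; Bergstrom 17,417.19; Orozco 64,574.99; Haddad 72,893.91.
After rounding ($10): Tam $72,460; Dube $89,750; Bergstrom $17,420; Orozco $64,570; Haddad $72,890. Sum = $317,090.
Difference $317,100 − $317,090 = +$10 applied to largest allocation (Dube): Dube becomes $89,760.

Tam: $72,460 | Dube: $89,760 | Bergstrom: $17,420 | Orozco: $64,570 | Haddad: $72,890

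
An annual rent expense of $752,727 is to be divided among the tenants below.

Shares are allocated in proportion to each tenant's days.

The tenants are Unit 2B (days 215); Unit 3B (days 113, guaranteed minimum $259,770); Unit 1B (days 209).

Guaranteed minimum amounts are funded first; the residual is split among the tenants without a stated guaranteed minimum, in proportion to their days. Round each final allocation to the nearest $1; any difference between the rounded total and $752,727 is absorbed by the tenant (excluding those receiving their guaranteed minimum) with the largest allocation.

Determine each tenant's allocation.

Unit 2B: $249,966 · Unit 3B: $259,770 · Unit 1B: $242,991

Guaranteed amounts: Unit 3B $259,770. Residual $492,957.
Residual split over remaining days 424: Unit 2B 249,966.40 → $249,966; Unit 1B 242,990.60 → $242,991.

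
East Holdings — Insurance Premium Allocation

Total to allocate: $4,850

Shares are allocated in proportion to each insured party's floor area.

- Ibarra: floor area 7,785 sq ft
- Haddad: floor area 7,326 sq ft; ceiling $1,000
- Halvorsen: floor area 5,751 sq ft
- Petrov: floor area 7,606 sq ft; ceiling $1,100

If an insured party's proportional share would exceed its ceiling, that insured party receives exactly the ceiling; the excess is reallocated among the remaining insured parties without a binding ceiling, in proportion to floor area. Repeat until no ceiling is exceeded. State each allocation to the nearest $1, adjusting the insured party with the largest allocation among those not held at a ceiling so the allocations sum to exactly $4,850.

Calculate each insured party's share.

Total floor area = 28,468.
Unconstrained shares: Ibarra 1,326.30; Haddad 1,248.11; Halvorsen 979.78; Petrov 1,295.81.
Cap binds for Haddad ($1,000), Petrov ($1,100); balance $2,750 reallocated over remaining floor area 13,536.
Redistributed shares: Ibarra 1,581.62 → $1,582; Halvorsen 1,168.38 → $1,168.

Ibarra: $1,582 | Haddad: $1,000 | Halvorsen: $1,168 | Petrov: $1,100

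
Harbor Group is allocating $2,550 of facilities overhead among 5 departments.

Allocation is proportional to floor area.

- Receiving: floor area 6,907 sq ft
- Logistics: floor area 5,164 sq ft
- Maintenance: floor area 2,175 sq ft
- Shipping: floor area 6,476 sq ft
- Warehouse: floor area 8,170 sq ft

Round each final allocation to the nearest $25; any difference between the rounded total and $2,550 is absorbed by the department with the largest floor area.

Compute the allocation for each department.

Total floor area = 6,907 + 5,164 + 2,175 + 6,476 + 8,170 = 28,892.
Raw shares: Receiving 609.61; Logistics 455.77; Maintenance 191.96; Shipping 571.57; Warehouse 721.08.
Rounded to nearest $25: Receiving $600; Logistics $450; Maintenance $200; Shipping $575; Warehouse $725. Sum = $2,550.
No rounding difference to absorb.

Receiving: $600; Logistics: $450; Maintenance: $200; Shipping: $575; Warehouse: $725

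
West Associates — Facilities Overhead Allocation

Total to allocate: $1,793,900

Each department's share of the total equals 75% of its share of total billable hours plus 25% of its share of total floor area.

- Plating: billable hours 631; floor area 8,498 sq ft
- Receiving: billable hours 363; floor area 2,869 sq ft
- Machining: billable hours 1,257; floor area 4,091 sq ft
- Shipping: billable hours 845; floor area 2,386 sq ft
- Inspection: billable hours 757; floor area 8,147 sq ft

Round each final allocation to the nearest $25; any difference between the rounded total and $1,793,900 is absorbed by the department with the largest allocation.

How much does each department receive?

Plating: $366,975 | Receiving: $176,250 | Machining: $509,525 | Shipping: $336,225 | Inspection: $404,925

Billable hours total 3,853; floor area total 25,991.
Composite weights (75% billable hours + 25% floor area): Plating 0.2046; Receiving 0.0983; Machining 0.2840; Shipping 0.1874; Inspection 0.2257.
Raw shares: Plating 366,971.31; Receiving 176,260.21; Machining 509,520.75; Shipping 336,235.11; Inspection 404,912.61.
At nearest $25: Plating $366,975; Receiving $176,250; Machining $509,525; Shipping $336,225; Inspection $404,925. Sum = $1,793,900.
Rounded total matches; no reconciliation needed.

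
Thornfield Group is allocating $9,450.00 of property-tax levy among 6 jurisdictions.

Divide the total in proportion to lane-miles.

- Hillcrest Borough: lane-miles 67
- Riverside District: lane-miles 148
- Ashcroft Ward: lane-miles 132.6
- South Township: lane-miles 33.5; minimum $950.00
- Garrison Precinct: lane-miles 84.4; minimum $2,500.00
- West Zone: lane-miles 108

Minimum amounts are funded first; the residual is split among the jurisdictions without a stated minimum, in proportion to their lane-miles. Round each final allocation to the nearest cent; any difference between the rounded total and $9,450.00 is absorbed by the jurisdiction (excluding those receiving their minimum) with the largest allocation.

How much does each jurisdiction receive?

Hillcrest Borough: $882.35 | Riverside District: $1,949.08 | Ashcroft Ward: $1,746.27 | South Township: $950.00 | Garrison Precinct: $2,500.00 | West Zone: $1,422.30

Fund the minimums — South Township $950.00; Garrison Precinct $2,500.00. Balance $6,000.00.
Balance split over remaining lane-miles 455.6: Hillcrest Borough 882.3529 → $882.35; Riverside District 1,949.0781 → $1,949.08; Ashcroft Ward 1,746.2687 → $1,746.27; West Zone 1,422.3003 → $1,422.30.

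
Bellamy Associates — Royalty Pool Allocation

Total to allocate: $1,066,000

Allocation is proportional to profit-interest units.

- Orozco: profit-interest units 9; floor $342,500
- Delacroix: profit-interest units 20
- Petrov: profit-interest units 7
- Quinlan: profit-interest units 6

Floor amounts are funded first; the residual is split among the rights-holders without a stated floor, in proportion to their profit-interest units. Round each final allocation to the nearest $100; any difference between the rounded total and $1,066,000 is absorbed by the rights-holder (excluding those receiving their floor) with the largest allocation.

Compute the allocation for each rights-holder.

Orozco: $342,500 · Delacroix: $438,500 · Petrov: $153,500 · Quinlan: $131,500

Minimums first: Orozco $342,500. Balance $723,500.
Balance split over remaining profit-interest units 33: Delacroix 438,484.85 → $438,500; Petrov 153,469.70 → $153,500; Quinlan 131,545.45 → $131,500.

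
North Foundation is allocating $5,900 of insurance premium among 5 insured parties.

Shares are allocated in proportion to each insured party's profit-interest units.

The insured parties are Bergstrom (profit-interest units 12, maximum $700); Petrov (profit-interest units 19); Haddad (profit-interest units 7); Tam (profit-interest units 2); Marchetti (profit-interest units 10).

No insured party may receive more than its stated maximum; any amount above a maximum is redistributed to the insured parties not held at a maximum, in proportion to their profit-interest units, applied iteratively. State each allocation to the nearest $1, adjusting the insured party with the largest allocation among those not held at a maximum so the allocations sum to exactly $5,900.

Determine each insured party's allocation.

Bergstrom: $700 | Petrov: $2,600 | Haddad: $958 | Tam: $274 | Marchetti: $1,368

Profit-interest units total: 50.
Unconstrained shares: Bergstrom 1,416.00; Petrov 2,242.00; Haddad 826.00; Tam 236.00; Marchetti 1,180.00.
Held at cap: Bergstrom ($700); residual $5,200 reallocated over remaining profit-interest units 38.
Shares after redistribution: Petrov 2,600.00 → $2,600; Haddad 957.89 → $958; Tam 273.68 → $274; Marchetti 1,368.42 → $1,368.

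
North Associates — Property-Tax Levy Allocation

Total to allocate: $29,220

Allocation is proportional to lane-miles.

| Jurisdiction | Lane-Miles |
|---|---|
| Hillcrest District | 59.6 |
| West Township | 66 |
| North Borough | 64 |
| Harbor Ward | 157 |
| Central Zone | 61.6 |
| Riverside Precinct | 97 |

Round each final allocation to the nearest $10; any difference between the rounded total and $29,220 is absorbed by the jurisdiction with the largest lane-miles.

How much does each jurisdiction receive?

Lane-miles total: 59.6 + 66 + 64 + 157 + 61.6 + 97 = 505.2.
Raw shares: Hillcrest District 3,447.17; West Township 3,817.34; North Borough 3,701.66; Harbor Ward 9,080.64; Central Zone 3,562.85; Riverside Precinct 5,610.33.
At nearest $10: Hillcrest District $3,450; West Township $3,820; North Borough $3,700; Harbor Ward $9,080; Central Zone $3,560; Riverside Precinct $5,610. Sum = $29,220.
Rounded total matches; no reconciliation needed.

Hillcrest District: $3,450 · West Township: $3,820 · North Borough: $3,700 · Harbor Ward: $9,080 · Central Zone: $3,560 · Riverside Precinct: $5,610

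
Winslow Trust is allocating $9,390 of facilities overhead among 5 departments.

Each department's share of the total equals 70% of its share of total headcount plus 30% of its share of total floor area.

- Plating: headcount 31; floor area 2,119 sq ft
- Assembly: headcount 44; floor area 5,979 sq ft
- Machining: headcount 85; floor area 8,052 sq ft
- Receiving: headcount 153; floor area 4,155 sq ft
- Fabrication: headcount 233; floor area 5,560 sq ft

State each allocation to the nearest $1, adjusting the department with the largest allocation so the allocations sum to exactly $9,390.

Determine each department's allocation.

Headcount total 546; floor area total 25,865.
Composite weights (70% headcount + 30% floor area): Plating 0.0643; Assembly 0.1258; Machining 0.2024; Receiving 0.2443; Fabrication 0.3632.
Proportional shares: Plating 603.98; Assembly 1,180.88; Machining 1,900.23; Receiving 2,294.41; Fabrication 3,410.51.
At nearest $1: Plating $604; Assembly $1,181; Machining $1,900; Receiving $2,294; Fabrication $3,411. Sum = $9,390.
Sum already equals the total — no adjustment.

Plating: $604 | Assembly: $1,181 | Machining: $1,900 | Receiving: $2,294 | Fabrication: $3,411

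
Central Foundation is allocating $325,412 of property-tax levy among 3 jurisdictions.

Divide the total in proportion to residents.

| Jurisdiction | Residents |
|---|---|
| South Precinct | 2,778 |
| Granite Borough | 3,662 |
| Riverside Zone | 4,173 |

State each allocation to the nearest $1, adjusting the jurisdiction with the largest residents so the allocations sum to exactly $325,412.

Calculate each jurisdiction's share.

South Precinct: $85,178; Granite Borough: $112,283; Riverside Zone: $127,951

Sum of residents: 2,778 + 3,662 + 4,173 = 10,613.
Unrounded shares: South Precinct 85,178.04; Granite Borough 112,282.93; Riverside Zone 127,951.03.
At nearest $1: South Precinct $85,178; Granite Borough $112,283; Riverside Zone $127,951. Sum = $325,412.
Rounded total matches; no reconciliation needed.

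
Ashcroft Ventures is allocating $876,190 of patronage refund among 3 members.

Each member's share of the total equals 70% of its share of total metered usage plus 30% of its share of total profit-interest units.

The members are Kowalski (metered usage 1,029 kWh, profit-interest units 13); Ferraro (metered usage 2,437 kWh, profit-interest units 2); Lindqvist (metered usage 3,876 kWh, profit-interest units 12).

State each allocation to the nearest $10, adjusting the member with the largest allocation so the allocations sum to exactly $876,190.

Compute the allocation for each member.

Totals — metered usage 7,342, profit-interest units 27.
Combined weights (70% metered usage + 30% profit-interest units): Kowalski 0.2426; Ferraro 0.2546; Lindqvist 0.5029.
Pro-rata amounts: Kowalski 212,520.96; Ferraro 223,052.00; Lindqvist 440,617.04.
At nearest $10: Kowalski $212,520; Ferraro $223,050; Lindqvist $440,620. Sum = $876,190.
No rounding difference to absorb.

Kowalski: $212,520 | Ferraro: $223,050 | Lindqvist: $440,620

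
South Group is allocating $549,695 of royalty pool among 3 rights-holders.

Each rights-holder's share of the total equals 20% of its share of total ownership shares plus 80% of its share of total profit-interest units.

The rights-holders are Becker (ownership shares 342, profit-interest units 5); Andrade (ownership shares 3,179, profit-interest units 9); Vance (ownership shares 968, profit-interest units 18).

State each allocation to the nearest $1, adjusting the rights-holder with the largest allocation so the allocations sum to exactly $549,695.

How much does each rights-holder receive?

Becker: $77,088 · Andrade: $201,537 · Vance: $271,070

Totals — ownership shares 4,489, profit-interest units 32.
Combined weights (20% ownership shares + 80% profit-interest units): Becker 0.1402; Andrade 0.3666; Vance 0.4931.
Proportional shares: Becker 77,087.71; Andrade 201,537.49; Vance 271,069.80.
Rounded to nearest $1: Becker $77,088; Andrade $201,537; Vance $271,070. Sum = $549,695.
Rounded total matches; no reconciliation needed.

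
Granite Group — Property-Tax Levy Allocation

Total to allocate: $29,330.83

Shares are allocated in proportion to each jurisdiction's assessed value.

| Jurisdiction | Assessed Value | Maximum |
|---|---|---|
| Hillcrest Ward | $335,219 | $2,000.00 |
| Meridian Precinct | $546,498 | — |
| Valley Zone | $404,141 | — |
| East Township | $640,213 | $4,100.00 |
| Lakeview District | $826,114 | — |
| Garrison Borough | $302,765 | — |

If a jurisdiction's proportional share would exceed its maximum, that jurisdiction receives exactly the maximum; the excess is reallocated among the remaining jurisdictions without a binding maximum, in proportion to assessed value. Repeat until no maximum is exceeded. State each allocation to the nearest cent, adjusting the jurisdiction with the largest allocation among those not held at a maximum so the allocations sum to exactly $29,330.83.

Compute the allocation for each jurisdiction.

Hillcrest Ward: $2,000.00 · Meridian Precinct: $6,105.07 · Valley Zone: $4,514.76 · East Township: $4,100.00 · Lakeview District: $9,228.73 · Garrison Borough: $3,382.27

Total assessed value = 3,054,950.
Unconstrained shares: Hillcrest Ward 3,218.4656; Meridian Precinct 5,246.9729; Valley Zone 3,880.1915; East Township 6,146.7385; Lakeview District 7,931.5895; Garrison Borough 2,906.8720.
Capped: Hillcrest Ward ($2,000.00), East Township ($4,100.00); balance $23,230.83 reallocated over remaining assessed value 2,079,518.
Remaining shares: Meridian Precinct 6,105.0696 → $6,105.07; Valley Zone 4,514.7630 → $4,514.76; Lakeview District 9,228.7318 → $9,228.73; Garrison Borough 3,382.2656 → $3,382.27.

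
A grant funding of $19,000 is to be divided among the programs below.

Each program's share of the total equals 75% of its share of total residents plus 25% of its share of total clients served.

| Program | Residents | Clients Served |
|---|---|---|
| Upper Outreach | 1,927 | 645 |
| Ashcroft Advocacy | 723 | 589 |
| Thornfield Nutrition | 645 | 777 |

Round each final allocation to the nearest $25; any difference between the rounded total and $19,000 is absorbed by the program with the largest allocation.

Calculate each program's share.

Totals — residents 3,295, clients served 2,011.
Combined weights (75% residents + 25% clients served): Upper Outreach 0.5188; Ashcroft Advocacy 0.2378; Thornfield Nutrition 0.2434.
Pro-rata amounts: Upper Outreach 9,857.26; Ashcroft Advocacy 4,518.01; Thornfield Nutrition 4,624.73.
At nearest $25: Upper Outreach $9,850; Ashcroft Advocacy $4,525; Thornfield Nutrition $4,625. Sum = $19,000.
Rounded total matches; no reconciliation needed.

Upper Outreach: $9,850 | Ashcroft Advocacy: $4,525 | Thornfield Nutrition: $4,625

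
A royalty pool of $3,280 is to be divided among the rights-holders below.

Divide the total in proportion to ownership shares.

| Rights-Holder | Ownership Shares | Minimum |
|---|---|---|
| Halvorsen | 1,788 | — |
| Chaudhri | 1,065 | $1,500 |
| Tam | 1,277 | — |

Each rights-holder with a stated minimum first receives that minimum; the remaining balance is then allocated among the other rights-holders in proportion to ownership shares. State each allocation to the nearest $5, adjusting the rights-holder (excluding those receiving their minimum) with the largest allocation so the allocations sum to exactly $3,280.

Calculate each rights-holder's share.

Minimums first: Chaudhri $1,500. Residual $1,780.
Residual split over remaining ownership shares 3,065: Halvorsen 1,038.38 → $1,040; Tam 741.62 → $740.

Halvorsen: $1,040 | Chaudhri: $1,500 | Tam: $740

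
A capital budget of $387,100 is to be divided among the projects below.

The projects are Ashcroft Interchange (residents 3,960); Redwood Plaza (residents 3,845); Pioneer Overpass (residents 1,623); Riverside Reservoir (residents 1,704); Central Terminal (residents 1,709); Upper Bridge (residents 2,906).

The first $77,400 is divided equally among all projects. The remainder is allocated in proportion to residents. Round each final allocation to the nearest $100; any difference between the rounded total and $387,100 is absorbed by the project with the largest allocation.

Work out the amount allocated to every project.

$77,400 shared equally gives $12,900 per project.
Remainder $309,700 by residents (total 15,747): Ashcroft Interchange 77,882.26 → $77,900; Redwood Plaza 75,620.53 → $75,600; Pioneer Overpass 31,919.93 → $31,900; Riverside Reservoir 33,512.97 → $33,500; Central Terminal 33,611.31 → $33,600; Upper Bridge 57,152.99 → $57,200.
Totals: Ashcroft Interchange $12,900 + $77,900 = $90,800; Redwood Plaza $12,900 + $75,600 = $88,500; Pioneer Overpass $12,900 + $31,900 = $44,800; Riverside Reservoir $12,900 + $33,500 = $46,400; Central Terminal $12,900 + $33,600 = $46,500; Upper Bridge $12,900 + $57,200 = $70,100.

Ashcroft Interchange: $90,800 | Redwood Plaza: $88,500 | Pioneer Overpass: $44,800 | Riverside Reservoir: $46,400 | Central Terminal: $46,500 | Upper Bridge: $70,100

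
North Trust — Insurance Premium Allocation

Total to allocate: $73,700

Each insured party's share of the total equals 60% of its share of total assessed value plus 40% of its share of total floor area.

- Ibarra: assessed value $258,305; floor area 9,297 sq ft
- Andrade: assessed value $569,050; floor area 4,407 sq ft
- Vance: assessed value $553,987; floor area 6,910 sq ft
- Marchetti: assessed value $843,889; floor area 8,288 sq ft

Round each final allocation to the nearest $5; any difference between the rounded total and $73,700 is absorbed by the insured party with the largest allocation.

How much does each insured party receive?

Totals — assessed value 2,225,231, floor area 28,902.
Composite weights (60% assessed value + 40% floor area): Ibarra 0.1983; Andrade 0.2144; Vance 0.2450; Marchetti 0.3422.
Proportional shares: Ibarra 14,615.99; Andrade 15,803.35; Vance 18,057.07; Marchetti 25,223.59.
At nearest $5: Ibarra $14,615; Andrade $15,805; Vance $18,055; Marchetti $25,225. Sum = $73,700.
Rounded total matches; no reconciliation needed.

Ibarra: $14,615; Andrade: $15,805; Vance: $18,055; Marchetti: $25,225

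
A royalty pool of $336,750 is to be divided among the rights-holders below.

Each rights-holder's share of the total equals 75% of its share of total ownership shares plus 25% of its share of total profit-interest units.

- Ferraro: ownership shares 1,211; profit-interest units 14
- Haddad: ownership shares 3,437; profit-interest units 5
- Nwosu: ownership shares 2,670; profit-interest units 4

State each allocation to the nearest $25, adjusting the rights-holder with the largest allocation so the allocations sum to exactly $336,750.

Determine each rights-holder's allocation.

Totals — ownership shares 7,318, profit-interest units 23.
Combined weights (75% ownership shares + 25% profit-interest units): Ferraro 0.2763; Haddad 0.4066; Nwosu 0.3171.
Proportional shares: Ferraro 93,039.21; Haddad 136,921.10; Nwosu 106,789.69.
At nearest $25: Ferraro $93,050; Haddad $136,925; Nwosu $106,800. Sum = $336,775.
Difference $336,750 − $336,775 = −$25 applied to largest allocation (Haddad): Haddad becomes $136,900.

Ferraro: $93,050 · Haddad: $136,900 · Nwosu: $106,800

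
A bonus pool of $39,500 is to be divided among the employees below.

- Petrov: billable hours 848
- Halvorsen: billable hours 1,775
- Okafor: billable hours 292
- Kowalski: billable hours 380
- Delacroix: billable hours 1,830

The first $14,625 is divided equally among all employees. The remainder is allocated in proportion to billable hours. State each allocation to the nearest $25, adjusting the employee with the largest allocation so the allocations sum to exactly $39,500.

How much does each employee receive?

Petrov: $7,050 | Halvorsen: $11,550 | Okafor: $4,350 | Kowalski: $4,775 | Delacroix: $11,775

First tranche $14,625 split equally: $2,925 each.
Remainder $24,875 by billable hours (total 5,125): Petrov 4,115.90 → $4,125; Halvorsen 8,615.24 → $8,625; Okafor 1,417.27 → $1,425; Kowalski 1,844.39 → $1,850; Delacroix 8,882.20 → $8,875.
Rounding difference −$25 on remainder applied to Delacroix.
Totals: Petrov $2,925 + $4,125 = $7,050; Halvorsen $2,925 + $8,625 = $11,550; Okafor $2,925 + $1,425 = $4,350; Kowalski $2,925 + $1,850 = $4,775; Delacroix $2,925 + $8,850 = $11,775.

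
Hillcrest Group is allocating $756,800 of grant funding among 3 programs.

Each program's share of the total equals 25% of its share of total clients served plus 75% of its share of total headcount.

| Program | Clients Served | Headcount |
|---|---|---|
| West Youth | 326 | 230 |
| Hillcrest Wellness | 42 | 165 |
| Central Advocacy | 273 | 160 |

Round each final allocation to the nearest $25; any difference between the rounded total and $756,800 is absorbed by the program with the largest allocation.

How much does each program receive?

West Youth: $331,450 | Hillcrest Wellness: $181,150 | Central Advocacy: $244,200

Totals — clients served 641, headcount 555.
Combined weights (25% clients served + 75% headcount): West Youth 0.4380; Hillcrest Wellness 0.2394; Central Advocacy 0.3227.
Unrounded shares: West Youth 331,445.02; Hillcrest Wellness 181,142.83; Central Advocacy 244,212.15.
Rounded to nearest $25: West Youth $331,450; Hillcrest Wellness $181,150; Central Advocacy $244,200. Sum = $756,800.
Rounded total matches; no reconciliation needed.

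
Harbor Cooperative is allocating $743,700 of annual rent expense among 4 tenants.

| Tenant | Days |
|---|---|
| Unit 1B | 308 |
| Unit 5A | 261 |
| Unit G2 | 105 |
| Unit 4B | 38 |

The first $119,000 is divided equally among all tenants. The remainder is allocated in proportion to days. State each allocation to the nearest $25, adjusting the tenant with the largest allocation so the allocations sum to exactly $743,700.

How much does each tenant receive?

Unit 1B: $299,975 · Unit 5A: $258,750 · Unit G2: $121,875 · Unit 4B: $63,100

First tranche $119,000 split equally: $29,750 each.
Remainder $624,700 by days (total 712): Unit 1B 270,235.39 → $270,225; Unit 5A 228,998.17 → $229,000; Unit G2 92,125.70 → $92,125; Unit 4B 33,340.73 → $33,350.
Totals: Unit 1B $29,750 + $270,225 = $299,975; Unit 5A $29,750 + $229,000 = $258,750; Unit G2 $29,750 + $92,125 = $121,875; Unit 4B $29,750 + $33,350 = $63,100.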